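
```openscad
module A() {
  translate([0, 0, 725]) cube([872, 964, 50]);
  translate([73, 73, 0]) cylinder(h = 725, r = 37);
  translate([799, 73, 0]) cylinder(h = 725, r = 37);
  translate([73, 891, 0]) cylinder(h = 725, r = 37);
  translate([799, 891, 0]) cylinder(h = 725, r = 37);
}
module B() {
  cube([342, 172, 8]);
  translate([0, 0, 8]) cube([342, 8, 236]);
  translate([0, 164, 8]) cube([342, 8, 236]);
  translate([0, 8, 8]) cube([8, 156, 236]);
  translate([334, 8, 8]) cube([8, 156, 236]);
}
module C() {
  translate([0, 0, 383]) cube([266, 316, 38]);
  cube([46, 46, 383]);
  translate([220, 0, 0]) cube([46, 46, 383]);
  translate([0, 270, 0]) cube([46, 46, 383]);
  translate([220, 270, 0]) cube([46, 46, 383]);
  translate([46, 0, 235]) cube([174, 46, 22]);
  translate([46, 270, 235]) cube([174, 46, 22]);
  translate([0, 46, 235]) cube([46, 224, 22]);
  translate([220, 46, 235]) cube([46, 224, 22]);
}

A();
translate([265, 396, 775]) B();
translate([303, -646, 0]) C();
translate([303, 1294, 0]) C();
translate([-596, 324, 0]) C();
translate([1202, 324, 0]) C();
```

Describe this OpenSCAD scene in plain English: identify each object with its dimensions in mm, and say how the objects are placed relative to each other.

A is a table: top 872 mm (x) × 964 mm (y), 50 mm thick, upper face at z = 775 mm, on four round legs of 74 mm diameter, each leg's bounding box inset 36 mm from the nearest pair of top edges, running from z = 0 to the bottom of the top.

B is an open-topped rectangular box: outside dimensions 342×172×244 mm, with a uniform wall and base thickness of 8 mm. The base is a full 342×172 slab on the floor; four walls sit on top of the base. The front and back walls (the −y and +y sides) span the full width; the two side walls fit between them.

C is a four-legged stool. The seat is 266×316 mm, 38 mm thick, top at z = 421 mm. It stands on four square legs, each 46×46 mm in cross-section, from z = 0 to the seat underside, each flush with a corner of the seat. Four stretchers, 46 mm wide and 22 mm tall, connect adjacent legs with their undersides at z = 235 mm, each running between the inner faces of the legs it joins and aligned with the legs' outer faces on the other axis.

The open box is on top of the table, centred. Four stools sit around the table at the −y, +y, −x, +x sides.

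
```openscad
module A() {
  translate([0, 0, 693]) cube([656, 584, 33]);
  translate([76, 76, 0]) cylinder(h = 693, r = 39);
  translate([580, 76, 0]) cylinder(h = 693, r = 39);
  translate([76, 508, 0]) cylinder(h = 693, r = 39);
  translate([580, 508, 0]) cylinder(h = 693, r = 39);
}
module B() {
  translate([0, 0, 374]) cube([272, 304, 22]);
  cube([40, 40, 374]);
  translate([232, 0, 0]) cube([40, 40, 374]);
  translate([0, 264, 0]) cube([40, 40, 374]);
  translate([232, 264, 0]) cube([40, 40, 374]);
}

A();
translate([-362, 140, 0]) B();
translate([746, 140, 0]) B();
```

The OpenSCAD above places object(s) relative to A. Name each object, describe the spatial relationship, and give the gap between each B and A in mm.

Each stool's nearest face is 90 mm from the table's bounding box.

A is a table. B is a stool. Two stools sit around the table at the −x, +x sides. The gap between each stool and the table is 90 mm.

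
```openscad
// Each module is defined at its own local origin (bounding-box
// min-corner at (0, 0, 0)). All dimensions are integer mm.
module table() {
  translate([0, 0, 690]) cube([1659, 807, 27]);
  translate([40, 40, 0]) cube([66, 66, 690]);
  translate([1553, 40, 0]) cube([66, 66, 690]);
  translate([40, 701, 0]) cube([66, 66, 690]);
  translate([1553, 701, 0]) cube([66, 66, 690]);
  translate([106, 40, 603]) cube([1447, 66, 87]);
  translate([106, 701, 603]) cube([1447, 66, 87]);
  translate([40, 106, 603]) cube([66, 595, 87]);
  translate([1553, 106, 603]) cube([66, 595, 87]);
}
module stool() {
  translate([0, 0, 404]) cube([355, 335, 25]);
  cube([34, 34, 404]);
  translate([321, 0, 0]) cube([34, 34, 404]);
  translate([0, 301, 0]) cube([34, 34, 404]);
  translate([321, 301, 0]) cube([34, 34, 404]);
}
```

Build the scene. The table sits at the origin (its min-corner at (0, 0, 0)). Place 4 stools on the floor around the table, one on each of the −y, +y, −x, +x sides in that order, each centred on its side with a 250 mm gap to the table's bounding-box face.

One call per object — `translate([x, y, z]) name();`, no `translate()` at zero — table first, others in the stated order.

table();
translate([652, -585, 0]) stool();
translate([652, 1057, 0]) stool();
translate([-605, 236, 0]) stool();
translate([1909, 236, 0]) stool();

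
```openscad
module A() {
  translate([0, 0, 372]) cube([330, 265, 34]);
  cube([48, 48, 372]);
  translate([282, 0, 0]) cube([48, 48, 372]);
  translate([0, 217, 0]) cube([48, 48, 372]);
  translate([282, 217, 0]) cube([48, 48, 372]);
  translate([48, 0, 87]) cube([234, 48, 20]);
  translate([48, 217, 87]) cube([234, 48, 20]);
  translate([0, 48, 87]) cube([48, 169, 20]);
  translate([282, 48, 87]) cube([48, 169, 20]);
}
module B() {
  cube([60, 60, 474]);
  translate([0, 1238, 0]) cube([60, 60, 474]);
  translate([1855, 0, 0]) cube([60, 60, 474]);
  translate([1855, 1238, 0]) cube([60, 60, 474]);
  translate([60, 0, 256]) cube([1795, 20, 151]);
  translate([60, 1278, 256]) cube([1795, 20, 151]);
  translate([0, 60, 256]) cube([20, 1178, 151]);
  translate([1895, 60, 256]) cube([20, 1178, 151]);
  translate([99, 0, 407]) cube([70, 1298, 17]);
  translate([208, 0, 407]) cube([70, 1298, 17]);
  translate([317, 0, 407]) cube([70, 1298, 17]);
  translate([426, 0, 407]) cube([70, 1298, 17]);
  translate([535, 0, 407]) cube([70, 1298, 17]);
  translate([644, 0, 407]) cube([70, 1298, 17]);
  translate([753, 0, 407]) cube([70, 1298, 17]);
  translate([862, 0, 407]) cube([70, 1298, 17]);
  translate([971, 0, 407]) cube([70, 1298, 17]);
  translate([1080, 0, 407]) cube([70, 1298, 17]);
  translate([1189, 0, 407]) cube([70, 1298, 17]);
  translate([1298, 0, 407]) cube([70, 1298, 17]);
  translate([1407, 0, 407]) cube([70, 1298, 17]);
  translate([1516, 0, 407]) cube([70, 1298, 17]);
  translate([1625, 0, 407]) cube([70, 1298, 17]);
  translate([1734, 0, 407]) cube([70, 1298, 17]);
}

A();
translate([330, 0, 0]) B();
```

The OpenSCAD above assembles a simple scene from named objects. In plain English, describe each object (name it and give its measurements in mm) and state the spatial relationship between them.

A is a four-legged stool. The seat is a 330×265×34 mm slab whose top surface is at z = 406 mm; four square legs, each 48×48 mm in cross-section, run from the floor (z = 0) to the underside of the seat, each flush with a corner of the seat. Four stretchers, 48 mm wide and 20 mm tall, connect adjacent legs with their undersides at z = 87 mm, each running between the inner faces of the legs it joins and aligned with the legs' outer faces on the other axis.

B is a bed frame 1915 mm long (x) by 1298 mm wide (y). Four 60×60 mm corner posts, 474 mm tall, at the corners of the footprint. Four rails of 20 mm thickness and 151 mm height run between adjacent posts with their undersides at z = 256 mm, their outer faces flush with the outside of the frame (the two x-running rails run between the posts' inner faces; the two y-running rails run between the posts' inner faces). 16 slats, each 70 mm wide (x) and 17 mm thick, lie across the top of the two x-running rails, running the full 1298 mm width of the frame in y; the slats are evenly spaced along x between the inner faces of the end posts with equal gaps (rounded down to the nearest mm) at the −x end and between each pair — any rounding remainder accumulates at the +x end.

The bed frame is against the stool's +x side, with their −y faces flush.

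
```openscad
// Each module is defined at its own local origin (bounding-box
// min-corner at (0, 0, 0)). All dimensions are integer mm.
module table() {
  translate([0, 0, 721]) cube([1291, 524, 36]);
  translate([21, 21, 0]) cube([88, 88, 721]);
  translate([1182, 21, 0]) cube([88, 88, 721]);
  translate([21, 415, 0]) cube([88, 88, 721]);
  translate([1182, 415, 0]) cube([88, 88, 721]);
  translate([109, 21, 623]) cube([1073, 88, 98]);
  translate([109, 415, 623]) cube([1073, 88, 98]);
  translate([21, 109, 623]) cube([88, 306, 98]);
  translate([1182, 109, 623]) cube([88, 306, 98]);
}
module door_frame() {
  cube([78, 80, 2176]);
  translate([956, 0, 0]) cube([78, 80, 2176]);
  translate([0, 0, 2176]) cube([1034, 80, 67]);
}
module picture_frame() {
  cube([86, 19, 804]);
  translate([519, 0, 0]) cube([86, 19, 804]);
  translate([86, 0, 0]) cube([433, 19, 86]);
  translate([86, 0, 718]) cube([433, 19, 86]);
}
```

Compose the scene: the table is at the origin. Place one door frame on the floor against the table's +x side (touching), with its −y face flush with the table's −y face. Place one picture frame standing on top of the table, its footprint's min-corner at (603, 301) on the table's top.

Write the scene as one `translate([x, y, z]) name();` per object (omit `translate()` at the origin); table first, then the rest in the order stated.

table();
translate([1291, 0, 0]) door_frame();
translate([603, 301, 757]) picture_frame();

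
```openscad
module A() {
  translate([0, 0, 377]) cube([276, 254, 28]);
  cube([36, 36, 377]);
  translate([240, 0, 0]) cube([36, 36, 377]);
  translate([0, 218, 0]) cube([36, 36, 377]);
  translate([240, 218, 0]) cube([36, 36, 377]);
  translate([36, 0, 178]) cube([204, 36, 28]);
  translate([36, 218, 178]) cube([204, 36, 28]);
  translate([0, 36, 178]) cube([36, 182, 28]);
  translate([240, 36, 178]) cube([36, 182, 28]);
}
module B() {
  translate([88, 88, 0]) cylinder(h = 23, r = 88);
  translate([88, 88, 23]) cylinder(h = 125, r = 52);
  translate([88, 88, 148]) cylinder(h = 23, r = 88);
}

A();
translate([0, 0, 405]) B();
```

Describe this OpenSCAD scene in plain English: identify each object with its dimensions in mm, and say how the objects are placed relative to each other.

A is a four-legged stool. The seat is a 276×254×28 mm slab whose top surface is at z = 405 mm; four square legs, each 36×36 mm in cross-section, run from the floor (z = 0) to the underside of the seat, each flush with a corner of the seat. Four stretchers, 36 mm wide and 28 mm tall, connect adjacent legs with their undersides at z = 178 mm, each running between the inner faces of the legs it joins and aligned with the legs' outer faces on the other axis.

B is a spool: two coaxial disc flanges of radius 88 mm and thickness 23 mm, joined by a core cylinder of radius 52 mm and height 125 mm. The lower flange rests on z = 0 and the three cylinders share a vertical axis.

The spool is on top of the stool.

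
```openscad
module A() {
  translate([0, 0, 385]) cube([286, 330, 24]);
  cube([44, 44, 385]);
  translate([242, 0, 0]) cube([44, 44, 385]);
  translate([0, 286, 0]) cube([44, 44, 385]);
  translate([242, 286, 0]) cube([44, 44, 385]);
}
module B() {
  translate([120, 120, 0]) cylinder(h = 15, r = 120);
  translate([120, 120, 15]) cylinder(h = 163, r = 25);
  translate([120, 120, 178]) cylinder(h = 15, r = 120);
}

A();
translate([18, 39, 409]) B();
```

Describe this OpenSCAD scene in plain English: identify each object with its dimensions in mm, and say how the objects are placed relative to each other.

A is a four-legged stool. The seat is a 286×330×24 mm slab whose top surface is at z = 409 mm; four square legs, each 44×44 mm in cross-section, run from the floor (z = 0) to the underside of the seat, each flush with a corner of the seat.

B is a spool: two coaxial disc flanges of radius 120 mm and thickness 15 mm, joined by a core cylinder of radius 25 mm and height 163 mm. The lower flange rests on z = 0 and the three cylinders share a vertical axis.

The spool is on top of the stool.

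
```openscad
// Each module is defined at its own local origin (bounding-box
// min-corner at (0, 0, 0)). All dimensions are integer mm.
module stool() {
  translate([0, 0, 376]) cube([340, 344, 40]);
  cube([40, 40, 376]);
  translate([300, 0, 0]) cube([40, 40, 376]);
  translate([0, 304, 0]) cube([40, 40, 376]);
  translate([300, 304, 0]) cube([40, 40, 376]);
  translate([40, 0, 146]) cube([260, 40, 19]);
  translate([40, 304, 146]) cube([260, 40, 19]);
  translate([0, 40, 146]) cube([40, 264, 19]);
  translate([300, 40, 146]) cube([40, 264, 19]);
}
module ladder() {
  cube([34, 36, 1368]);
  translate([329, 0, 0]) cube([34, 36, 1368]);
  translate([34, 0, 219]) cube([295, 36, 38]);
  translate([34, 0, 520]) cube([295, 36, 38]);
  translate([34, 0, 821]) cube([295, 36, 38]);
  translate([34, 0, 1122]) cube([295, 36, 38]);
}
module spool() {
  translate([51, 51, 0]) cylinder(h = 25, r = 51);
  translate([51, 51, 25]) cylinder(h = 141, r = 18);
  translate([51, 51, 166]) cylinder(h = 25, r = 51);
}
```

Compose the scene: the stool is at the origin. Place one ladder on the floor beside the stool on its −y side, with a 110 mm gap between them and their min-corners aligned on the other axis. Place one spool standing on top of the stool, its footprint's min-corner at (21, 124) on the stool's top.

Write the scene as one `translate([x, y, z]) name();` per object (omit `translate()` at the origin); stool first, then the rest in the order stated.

stool();
translate([0, -146, 0]) ladder();
translate([21, 124, 416]) spool();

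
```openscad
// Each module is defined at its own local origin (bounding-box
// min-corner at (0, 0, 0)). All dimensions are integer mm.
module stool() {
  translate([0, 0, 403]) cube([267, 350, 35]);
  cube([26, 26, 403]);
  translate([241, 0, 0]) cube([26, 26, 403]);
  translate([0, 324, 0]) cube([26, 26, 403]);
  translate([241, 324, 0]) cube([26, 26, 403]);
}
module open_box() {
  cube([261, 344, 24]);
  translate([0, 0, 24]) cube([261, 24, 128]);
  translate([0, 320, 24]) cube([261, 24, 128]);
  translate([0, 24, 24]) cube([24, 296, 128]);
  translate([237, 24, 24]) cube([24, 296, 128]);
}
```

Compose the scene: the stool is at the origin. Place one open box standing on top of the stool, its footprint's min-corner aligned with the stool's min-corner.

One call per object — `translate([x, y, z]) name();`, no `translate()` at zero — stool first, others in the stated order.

stool();
translate([0, 0, 438]) open_box();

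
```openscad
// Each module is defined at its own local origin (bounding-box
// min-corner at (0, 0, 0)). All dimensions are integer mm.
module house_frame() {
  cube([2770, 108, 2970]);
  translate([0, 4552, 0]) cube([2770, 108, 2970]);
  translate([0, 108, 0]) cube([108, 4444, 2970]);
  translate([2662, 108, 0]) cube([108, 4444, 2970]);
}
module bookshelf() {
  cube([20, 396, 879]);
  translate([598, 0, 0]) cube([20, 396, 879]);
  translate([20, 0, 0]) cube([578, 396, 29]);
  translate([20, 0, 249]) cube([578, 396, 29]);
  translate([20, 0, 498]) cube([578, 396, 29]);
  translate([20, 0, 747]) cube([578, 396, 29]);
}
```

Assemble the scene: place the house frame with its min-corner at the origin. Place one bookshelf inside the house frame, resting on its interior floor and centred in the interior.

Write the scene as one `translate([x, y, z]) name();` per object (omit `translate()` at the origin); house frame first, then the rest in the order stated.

house_frame();
translate([1076, 2132, 0]) bookshelf();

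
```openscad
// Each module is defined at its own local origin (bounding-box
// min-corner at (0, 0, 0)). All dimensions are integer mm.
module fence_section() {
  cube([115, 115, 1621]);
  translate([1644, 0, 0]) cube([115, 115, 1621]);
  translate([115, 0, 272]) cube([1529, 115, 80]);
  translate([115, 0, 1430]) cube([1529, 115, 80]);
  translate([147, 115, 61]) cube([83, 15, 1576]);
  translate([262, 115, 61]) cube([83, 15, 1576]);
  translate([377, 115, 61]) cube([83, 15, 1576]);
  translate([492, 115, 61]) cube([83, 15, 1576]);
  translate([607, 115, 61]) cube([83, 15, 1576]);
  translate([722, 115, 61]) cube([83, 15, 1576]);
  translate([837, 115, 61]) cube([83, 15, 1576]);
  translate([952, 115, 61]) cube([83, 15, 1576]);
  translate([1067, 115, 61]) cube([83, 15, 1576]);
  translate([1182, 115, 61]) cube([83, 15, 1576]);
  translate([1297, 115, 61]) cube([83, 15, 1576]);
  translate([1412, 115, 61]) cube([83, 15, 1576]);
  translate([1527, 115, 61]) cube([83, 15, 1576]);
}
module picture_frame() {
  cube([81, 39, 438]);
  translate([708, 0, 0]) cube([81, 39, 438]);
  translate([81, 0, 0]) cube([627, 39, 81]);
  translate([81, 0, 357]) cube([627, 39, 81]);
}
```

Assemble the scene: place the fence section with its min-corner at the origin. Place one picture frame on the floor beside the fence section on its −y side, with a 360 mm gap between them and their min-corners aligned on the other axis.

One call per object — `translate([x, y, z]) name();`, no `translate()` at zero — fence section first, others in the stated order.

fence_section();
translate([0, -399, 0]) picture_frame();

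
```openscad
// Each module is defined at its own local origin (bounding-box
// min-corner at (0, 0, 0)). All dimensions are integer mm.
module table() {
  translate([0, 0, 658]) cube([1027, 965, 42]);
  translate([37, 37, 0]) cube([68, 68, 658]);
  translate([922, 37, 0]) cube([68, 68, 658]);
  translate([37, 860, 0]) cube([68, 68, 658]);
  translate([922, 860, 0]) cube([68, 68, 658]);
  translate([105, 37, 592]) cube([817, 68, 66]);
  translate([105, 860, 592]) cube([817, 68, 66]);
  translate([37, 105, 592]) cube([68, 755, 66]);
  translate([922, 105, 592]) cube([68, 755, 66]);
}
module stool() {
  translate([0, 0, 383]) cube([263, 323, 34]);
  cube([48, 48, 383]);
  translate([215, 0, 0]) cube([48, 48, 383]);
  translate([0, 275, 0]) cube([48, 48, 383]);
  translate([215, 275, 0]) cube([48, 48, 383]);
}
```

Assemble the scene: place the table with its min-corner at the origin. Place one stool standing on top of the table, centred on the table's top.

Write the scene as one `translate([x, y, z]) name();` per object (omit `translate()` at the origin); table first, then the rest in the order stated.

table();
translate([382, 321, 700]) stool();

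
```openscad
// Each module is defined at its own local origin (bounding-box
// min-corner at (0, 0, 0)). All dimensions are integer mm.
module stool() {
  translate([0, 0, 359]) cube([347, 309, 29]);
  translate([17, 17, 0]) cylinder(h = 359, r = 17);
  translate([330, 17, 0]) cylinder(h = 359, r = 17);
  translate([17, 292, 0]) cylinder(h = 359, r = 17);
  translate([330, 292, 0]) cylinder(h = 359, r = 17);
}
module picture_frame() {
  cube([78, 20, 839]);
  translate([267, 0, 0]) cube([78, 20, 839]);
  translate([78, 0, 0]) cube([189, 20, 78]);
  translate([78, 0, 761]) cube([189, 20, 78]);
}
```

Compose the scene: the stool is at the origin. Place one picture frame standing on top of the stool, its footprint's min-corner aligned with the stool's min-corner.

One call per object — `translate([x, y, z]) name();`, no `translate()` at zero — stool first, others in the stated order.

stool();
translate([0, 0, 388]) picture_frame();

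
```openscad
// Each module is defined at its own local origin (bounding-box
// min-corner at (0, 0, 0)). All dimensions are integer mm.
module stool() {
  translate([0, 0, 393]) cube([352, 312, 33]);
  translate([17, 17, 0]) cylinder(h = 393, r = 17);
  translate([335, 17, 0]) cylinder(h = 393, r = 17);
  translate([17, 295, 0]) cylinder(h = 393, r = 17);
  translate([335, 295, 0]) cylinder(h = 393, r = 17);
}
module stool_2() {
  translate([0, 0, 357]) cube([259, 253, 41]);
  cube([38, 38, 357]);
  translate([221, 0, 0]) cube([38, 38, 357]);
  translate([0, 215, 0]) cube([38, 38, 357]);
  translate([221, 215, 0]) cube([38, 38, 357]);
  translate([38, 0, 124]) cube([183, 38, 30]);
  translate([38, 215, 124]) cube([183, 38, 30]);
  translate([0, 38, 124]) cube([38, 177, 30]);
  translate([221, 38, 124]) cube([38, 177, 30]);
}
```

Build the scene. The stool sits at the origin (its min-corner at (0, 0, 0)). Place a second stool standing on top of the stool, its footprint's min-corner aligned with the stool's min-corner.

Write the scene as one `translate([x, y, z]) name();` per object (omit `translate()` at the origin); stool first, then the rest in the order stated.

stool();
translate([0, 0, 426]) stool_2();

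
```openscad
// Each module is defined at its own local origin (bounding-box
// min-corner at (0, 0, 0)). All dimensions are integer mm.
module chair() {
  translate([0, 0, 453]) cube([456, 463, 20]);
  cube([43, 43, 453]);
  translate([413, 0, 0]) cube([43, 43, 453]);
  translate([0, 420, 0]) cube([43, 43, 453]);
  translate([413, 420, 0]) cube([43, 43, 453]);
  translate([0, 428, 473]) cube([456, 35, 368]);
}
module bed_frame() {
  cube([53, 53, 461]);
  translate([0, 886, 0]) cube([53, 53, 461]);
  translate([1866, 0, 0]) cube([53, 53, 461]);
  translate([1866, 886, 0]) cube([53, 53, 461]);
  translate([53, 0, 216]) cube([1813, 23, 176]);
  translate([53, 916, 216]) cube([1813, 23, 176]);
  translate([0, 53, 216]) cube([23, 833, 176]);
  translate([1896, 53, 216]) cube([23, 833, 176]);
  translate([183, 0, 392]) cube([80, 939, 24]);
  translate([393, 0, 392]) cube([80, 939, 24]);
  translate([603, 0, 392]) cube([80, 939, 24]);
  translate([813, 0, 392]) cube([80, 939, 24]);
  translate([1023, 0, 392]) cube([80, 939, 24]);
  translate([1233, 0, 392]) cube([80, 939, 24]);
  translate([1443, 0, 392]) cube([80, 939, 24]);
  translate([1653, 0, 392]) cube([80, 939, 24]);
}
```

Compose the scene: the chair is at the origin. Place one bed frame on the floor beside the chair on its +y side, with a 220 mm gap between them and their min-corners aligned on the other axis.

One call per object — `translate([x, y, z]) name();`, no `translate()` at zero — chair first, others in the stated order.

chair();
translate([0, 683, 0]) bed_frame();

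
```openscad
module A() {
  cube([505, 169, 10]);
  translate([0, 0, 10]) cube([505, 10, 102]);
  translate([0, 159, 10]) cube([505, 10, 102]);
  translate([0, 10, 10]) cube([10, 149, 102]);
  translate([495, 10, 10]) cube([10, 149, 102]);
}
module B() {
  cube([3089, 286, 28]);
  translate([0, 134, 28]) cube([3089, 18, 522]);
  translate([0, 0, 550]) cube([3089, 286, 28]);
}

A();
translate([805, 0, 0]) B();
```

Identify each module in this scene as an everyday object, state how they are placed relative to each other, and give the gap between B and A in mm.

The I-beam's nearest face is 300 mm from the open box's +x face.

A is an open box. B is an I-beam. The I-beam is on the floor beside the open box on its +x side. The gap between the I-beam and the open box is 300 mm.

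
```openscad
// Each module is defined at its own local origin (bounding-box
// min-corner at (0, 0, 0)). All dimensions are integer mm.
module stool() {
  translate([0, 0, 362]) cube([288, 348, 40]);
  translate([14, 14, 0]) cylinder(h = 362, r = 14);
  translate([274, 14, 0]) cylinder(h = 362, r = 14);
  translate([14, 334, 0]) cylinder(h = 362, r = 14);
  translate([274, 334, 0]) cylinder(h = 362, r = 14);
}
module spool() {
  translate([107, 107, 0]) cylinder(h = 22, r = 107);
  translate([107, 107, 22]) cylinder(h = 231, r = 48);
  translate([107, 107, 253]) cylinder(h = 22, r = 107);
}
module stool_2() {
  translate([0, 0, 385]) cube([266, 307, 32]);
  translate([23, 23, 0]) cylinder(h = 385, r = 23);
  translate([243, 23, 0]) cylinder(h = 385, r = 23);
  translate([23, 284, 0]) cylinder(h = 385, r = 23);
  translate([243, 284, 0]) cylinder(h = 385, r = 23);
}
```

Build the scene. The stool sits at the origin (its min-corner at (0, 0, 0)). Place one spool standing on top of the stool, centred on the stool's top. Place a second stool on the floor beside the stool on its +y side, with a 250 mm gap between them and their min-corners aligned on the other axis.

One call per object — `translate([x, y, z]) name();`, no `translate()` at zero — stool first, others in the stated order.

stool();
translate([37, 67, 402]) spool();
translate([0, 598, 0]) stool_2();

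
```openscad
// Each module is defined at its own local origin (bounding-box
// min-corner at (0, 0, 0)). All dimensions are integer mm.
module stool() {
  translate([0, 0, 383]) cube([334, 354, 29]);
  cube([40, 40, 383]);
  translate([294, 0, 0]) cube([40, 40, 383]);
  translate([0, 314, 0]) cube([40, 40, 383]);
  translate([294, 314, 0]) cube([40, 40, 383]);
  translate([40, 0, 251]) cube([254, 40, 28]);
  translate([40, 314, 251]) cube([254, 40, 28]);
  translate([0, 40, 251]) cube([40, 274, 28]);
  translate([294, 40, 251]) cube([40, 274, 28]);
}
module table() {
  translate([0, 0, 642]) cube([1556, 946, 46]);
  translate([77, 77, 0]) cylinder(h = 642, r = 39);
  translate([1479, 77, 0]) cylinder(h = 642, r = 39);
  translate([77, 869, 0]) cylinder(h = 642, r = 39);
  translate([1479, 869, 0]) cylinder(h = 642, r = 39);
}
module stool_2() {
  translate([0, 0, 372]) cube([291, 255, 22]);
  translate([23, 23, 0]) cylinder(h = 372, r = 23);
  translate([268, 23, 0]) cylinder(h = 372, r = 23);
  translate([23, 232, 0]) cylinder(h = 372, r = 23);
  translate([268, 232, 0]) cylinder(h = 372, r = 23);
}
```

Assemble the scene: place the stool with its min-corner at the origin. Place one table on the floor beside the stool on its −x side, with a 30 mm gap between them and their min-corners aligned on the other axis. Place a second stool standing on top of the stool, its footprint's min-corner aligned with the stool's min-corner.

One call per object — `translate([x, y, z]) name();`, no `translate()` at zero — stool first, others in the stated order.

stool();
translate([-1586, 0, 0]) table();
translate([0, 0, 412]) stool_2();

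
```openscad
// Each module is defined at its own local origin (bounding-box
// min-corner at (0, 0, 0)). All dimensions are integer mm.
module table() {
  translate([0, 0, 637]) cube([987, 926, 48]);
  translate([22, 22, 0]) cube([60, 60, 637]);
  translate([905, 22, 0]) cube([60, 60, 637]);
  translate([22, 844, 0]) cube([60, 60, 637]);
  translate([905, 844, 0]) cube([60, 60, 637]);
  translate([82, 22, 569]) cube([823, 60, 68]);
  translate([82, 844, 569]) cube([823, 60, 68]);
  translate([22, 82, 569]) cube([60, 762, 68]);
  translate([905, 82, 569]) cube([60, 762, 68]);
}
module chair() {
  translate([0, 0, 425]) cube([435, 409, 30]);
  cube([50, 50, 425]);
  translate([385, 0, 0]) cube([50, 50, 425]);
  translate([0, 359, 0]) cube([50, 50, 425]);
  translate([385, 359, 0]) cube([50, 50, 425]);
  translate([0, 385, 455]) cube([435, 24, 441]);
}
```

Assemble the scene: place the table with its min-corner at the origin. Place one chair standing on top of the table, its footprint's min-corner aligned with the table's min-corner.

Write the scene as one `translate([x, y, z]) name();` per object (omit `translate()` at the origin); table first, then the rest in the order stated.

table();
translate([0, 0, 685]) chair();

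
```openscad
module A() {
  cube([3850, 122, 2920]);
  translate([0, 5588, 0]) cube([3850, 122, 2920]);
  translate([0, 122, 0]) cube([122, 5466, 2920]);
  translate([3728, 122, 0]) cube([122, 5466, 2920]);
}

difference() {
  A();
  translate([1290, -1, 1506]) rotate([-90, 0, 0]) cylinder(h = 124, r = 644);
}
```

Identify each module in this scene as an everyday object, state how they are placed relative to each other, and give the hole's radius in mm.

A is a house frame. The house frame has a circular hole through its front wall. The hole's radius is 644 mm.

The subtracted cylinder has r = 644 mm.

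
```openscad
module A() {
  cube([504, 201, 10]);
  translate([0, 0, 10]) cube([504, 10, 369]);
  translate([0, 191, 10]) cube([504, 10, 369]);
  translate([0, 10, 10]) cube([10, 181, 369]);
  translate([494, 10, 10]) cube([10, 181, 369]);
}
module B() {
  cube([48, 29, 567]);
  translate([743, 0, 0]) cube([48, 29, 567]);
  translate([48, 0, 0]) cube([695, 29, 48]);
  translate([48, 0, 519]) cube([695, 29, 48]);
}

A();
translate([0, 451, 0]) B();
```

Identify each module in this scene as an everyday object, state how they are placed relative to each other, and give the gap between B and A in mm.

The picture frame's nearest face is 250 mm from the open box's +y face.

A is an open box. B is a picture frame. The picture frame is on the floor beside the open box on its +y side. The gap between the picture frame and the open box is 250 mm.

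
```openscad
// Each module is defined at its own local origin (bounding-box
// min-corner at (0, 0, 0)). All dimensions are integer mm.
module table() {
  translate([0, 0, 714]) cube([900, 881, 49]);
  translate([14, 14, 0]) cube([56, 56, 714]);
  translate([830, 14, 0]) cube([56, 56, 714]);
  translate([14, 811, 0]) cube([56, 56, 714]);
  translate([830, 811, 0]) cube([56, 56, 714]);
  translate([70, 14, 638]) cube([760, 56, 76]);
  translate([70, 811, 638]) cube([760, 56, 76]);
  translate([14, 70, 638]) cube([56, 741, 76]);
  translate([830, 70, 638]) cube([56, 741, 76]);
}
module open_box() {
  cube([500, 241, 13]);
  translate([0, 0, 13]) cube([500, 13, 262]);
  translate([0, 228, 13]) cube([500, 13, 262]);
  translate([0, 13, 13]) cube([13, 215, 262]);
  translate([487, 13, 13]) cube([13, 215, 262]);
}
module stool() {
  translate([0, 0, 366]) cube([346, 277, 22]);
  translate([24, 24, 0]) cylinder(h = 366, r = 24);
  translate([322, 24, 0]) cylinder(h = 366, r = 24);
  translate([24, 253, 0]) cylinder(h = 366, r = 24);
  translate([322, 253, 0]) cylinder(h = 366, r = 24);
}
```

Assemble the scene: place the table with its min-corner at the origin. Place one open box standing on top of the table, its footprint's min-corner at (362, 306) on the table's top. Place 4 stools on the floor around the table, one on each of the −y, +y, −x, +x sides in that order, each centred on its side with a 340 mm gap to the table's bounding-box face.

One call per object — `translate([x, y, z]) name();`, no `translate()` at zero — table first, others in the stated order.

table();
translate([362, 306, 763]) open_box();
translate([277, -617, 0]) stool();
translate([277, 1221, 0]) stool();
translate([-686, 302, 0]) stool();
translate([1240, 302, 0]) stool();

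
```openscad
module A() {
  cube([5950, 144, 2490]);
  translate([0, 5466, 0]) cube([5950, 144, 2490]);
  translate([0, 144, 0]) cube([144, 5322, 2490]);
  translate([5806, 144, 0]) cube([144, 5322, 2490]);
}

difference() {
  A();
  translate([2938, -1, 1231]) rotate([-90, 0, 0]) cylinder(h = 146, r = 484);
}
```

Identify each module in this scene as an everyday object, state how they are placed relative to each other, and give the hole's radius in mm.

The subtracted cylinder has r = 484 mm.

A is a house frame. The house frame has a circular hole through its front wall. The hole's radius is 484 mm.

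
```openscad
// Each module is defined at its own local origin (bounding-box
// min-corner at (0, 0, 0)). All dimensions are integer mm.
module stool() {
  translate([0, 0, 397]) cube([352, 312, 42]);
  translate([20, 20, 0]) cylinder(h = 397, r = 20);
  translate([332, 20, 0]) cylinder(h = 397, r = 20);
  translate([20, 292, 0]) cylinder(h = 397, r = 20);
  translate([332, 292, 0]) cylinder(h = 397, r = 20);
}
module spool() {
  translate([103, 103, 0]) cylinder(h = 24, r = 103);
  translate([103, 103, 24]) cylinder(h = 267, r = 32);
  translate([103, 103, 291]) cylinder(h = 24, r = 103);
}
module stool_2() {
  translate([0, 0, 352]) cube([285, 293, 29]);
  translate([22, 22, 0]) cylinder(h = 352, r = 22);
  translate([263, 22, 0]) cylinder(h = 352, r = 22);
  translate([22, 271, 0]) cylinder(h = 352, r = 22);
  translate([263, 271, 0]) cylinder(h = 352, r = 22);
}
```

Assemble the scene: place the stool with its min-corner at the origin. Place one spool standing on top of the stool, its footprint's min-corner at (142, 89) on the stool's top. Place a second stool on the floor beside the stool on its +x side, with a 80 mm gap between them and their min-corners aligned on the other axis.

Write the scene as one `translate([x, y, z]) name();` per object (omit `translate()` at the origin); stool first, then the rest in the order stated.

stool();
translate([142, 89, 439]) spool();
translate([432, 0, 0]) stool_2();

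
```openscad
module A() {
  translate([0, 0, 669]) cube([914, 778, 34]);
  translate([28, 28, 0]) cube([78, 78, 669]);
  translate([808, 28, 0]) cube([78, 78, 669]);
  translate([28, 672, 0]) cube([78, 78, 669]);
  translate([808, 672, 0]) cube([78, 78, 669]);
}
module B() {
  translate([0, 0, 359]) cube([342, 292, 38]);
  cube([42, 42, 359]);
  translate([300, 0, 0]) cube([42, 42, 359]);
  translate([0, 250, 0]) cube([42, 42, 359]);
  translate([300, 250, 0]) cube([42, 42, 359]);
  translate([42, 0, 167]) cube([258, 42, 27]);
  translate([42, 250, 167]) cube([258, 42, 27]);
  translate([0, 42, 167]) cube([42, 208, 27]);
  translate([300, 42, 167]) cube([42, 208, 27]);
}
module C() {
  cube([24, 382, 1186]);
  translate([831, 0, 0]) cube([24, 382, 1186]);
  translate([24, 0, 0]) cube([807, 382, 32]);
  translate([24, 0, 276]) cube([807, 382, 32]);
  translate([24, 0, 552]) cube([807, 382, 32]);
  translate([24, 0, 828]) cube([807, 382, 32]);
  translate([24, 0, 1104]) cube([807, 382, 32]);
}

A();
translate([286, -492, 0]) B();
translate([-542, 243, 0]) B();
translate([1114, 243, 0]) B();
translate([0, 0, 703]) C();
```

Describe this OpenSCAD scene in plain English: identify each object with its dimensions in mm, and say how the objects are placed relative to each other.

A is a table: top 914 mm (x) × 778 mm (y), 34 mm thick, upper face at z = 703 mm, on four 78×78 mm square legs, each inset 28 mm from the nearest pair of top edges, running from z = 0 to the bottom of the top.

B is a four-legged stool. The seat is a 342×292×38 mm slab whose top surface is at z = 397 mm; four square legs, each 42×42 mm in cross-section, run from the floor (z = 0) to the underside of the seat, each flush with a corner of the seat. Four stretchers, 42 mm wide and 27 mm tall, connect adjacent legs with their undersides at z = 167 mm, each running between the inner faces of the legs it joins and aligned with the legs' outer faces on the other axis.

C is a bookshelf 855 mm wide overall, 382 mm deep and 1186 mm tall. The two sides are 24 mm thick vertical panels. 5 horizontal shelves of 32 mm thickness span between the inner faces of the sides; the lowest shelf sits on the floor and shelves are stacked with a clear vertical gap of 244 mm between each pair.

Three stools sit around the table at the −y, −x, +x sides. The bookshelf is on top of the table.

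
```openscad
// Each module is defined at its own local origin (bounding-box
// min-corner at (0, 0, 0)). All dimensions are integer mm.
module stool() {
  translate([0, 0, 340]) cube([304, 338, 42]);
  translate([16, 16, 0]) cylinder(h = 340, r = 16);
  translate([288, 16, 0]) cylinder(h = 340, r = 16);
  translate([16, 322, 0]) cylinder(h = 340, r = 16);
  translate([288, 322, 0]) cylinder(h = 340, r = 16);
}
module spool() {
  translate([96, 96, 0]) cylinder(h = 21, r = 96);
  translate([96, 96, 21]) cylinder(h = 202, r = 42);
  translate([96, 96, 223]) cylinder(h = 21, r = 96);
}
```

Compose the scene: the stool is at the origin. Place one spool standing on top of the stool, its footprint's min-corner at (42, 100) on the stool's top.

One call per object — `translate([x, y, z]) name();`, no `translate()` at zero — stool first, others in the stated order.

stool();
translate([42, 100, 382]) spool();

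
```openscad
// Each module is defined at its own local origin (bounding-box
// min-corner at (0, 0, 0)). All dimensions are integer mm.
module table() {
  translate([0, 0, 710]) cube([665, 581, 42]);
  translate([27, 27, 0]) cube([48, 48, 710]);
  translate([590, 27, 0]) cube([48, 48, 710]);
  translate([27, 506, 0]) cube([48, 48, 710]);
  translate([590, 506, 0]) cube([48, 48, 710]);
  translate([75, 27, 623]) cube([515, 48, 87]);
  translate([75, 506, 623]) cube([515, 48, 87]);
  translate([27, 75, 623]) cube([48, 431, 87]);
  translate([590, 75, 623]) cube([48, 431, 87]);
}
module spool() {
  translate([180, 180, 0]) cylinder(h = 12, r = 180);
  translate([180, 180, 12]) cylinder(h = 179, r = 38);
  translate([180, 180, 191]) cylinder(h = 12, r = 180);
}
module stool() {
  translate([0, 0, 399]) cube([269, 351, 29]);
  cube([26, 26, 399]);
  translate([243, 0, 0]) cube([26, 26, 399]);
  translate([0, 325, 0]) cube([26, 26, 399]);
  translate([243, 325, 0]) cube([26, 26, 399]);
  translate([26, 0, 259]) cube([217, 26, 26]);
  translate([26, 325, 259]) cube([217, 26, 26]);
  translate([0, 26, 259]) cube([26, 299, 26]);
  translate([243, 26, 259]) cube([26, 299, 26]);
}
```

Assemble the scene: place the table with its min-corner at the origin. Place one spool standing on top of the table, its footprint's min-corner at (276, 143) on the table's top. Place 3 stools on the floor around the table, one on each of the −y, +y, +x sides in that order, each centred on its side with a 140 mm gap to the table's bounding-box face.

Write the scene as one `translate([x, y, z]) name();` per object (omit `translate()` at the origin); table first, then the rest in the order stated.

table();
translate([276, 143, 752]) spool();
translate([198, -491, 0]) stool();
translate([198, 721, 0]) stool();
translate([805, 115, 0]) stool();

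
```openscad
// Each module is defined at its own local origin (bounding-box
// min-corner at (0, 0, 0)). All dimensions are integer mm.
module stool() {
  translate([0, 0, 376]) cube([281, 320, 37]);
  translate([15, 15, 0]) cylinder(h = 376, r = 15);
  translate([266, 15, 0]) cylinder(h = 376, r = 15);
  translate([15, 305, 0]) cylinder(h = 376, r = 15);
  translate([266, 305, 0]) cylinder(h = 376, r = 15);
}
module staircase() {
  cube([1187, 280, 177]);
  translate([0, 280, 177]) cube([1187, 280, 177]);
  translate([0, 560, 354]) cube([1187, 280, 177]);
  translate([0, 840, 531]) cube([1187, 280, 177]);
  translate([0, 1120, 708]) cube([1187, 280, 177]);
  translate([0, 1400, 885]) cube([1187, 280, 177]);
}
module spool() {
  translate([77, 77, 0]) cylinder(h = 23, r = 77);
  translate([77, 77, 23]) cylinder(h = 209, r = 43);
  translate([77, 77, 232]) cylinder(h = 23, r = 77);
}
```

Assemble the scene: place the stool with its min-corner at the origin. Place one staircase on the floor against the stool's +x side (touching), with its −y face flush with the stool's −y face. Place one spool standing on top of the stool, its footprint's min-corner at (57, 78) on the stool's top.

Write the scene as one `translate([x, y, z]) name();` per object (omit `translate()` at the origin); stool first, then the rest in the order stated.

stool();
translate([281, 0, 0]) staircase();
translate([57, 78, 413]) spool();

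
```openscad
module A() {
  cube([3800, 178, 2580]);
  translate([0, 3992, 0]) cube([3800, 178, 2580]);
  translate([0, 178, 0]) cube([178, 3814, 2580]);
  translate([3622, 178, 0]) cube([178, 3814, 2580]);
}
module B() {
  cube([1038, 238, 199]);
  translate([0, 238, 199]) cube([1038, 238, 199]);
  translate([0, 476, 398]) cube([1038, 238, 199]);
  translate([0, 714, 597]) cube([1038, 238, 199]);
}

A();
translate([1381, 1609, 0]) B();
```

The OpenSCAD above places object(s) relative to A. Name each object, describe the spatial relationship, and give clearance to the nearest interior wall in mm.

A is a house frame. B is a staircase. The staircase sits inside the house frame, centred. The clearance to the nearest interior wall is 1203 mm.

Clearances: x = 1203, y = 1431; minimum 1203 mm.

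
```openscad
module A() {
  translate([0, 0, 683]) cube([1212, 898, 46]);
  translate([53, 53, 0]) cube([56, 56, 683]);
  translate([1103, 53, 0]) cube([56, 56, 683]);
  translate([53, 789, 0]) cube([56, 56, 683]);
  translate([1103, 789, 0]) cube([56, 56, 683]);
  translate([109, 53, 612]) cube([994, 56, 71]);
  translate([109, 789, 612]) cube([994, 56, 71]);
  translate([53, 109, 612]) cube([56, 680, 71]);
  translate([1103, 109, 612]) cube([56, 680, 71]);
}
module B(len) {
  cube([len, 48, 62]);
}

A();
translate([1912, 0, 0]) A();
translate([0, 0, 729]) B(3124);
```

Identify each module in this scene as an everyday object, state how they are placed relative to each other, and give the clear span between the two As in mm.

Second table starts at x = 1912; first ends at x = 1212; clear span = 1912 − 1212 = 700 mm.

A is a table. B is a beam. A beam spans the tops of two tables. The clear span between the two tables is 700 mm.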